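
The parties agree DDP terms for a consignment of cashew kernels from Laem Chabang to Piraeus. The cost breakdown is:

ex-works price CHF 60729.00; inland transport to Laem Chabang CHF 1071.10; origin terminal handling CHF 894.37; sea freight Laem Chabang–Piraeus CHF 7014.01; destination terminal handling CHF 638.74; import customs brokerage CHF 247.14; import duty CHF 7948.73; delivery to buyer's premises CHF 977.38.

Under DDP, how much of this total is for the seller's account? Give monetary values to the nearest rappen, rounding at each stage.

Seller's account: CHF 79520.47

DDP: the seller bears all costs including import duty.
Seller's account: goods 60729.00 + inland to port 1071.10 + origin terminal 894.37 + freight 7014.01 + destination terminal 638.74 + brokerage 247.14 + duty 7948.73 + delivery 977.38 = 79520.47
Buyer's account: 0.00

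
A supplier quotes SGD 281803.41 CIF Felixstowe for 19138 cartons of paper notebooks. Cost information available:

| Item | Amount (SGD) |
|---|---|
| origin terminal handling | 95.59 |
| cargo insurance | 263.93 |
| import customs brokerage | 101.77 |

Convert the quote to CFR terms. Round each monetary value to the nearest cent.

Not relevant to the conversion: origin terminal — on the seller under both CIF and CFR; already in the CIF price and stays in the CFR price. brokerage — on the buyer under both terms; not part of either seller's price.
From CIF to CFR, the seller no longer bears: insurance.
CFR price = 281803.41 − 263.93 = 281539.48

CFR price: SGD 281539.48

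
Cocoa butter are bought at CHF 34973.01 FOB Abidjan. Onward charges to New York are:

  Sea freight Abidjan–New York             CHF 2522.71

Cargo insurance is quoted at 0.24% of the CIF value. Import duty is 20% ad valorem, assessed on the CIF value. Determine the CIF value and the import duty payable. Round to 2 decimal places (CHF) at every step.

CIF value: CHF 37585.93; import duty: CHF 7517.19

Let C be the CIF value. C = FOB price + freight + 0.24% × C
C − 0.24% × C = 34973.01 + 2522.71
0.9976 × C = 37495.72
C = 37495.72 / 0.9976 = 37585.93
Insurance premium = 0.24% × 37585.93 = 90.21
Import duty = 37585.93 × 20% = 7517.19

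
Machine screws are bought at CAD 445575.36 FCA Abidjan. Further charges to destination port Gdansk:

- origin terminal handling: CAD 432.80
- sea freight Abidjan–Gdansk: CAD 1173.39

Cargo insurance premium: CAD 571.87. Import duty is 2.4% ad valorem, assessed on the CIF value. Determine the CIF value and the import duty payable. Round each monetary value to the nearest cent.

CIF = FCA price + pre-shipment costs + freight + insurance
CIF = 445575.36 + 432.80 + 1173.39 + 571.87 = 447753.42
Import duty = 447753.42 × 2.4% = 10746.08

CIF value: CAD 447753.42; import duty: CAD 10746.08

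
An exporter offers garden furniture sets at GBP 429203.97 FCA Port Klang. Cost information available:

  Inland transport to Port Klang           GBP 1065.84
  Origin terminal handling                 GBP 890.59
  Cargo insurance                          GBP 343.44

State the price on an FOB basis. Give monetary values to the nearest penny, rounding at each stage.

Not relevant to the conversion: inland to port — on the seller under both FCA and FOB; already in the FCA price and stays in the FOB price. insurance — on the buyer under both terms; not part of either seller's price.
From FCA to FOB, the seller additionally bears: origin terminal.
FOB price = 429203.97 + 890.59 = 430094.56

FOB price: GBP 430094.56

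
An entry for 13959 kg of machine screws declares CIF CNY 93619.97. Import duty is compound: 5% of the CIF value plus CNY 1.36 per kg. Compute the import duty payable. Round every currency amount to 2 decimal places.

Import duty: CNY 23665.24

Ad valorem component: 93619.97 × 5% = 4681.00
Specific component: 13959 × 1.36 = 18984.24
Import duty = 4681.00 + 18984.24 = 23665.24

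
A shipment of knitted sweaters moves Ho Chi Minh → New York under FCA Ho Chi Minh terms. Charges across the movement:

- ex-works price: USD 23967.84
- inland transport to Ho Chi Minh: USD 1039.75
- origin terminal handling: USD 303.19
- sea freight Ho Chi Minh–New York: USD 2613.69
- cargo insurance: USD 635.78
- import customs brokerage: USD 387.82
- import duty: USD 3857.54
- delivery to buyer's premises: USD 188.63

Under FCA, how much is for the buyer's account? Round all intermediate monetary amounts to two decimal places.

FCA: the seller delivers export-cleared goods to the carrier; the buyer bears costs from that point.
Seller's account: goods 23967.84 + inland to port 1039.75 = 25007.59
Buyer's account: origin terminal 303.19 + freight 2613.69 + insurance 635.78 + brokerage 387.82 + duty 3857.54 + delivery 188.63 = 7986.65

Buyer's account: USD 7986.65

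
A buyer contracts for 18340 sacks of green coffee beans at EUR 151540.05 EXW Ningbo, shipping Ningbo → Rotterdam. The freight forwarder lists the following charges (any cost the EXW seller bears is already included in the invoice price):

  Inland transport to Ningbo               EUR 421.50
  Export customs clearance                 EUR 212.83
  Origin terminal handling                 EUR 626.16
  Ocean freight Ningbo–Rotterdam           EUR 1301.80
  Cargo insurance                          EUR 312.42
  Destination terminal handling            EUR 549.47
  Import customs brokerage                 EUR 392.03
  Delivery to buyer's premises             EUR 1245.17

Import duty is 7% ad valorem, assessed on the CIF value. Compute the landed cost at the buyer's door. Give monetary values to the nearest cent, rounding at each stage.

EXW: the seller makes goods available at their premises; the buyer bears all onward costs.
CIF value = EXW price + inland to port + export clearance + origin terminal + freight + insurance = 151540.05 + 421.50 + 212.83 + 626.16 + 1301.80 + 312.42 = 154414.76
Import duty = 154414.76 × 7% = 10809.03
Buyer bears: inland to port 421.50 + export clearance 212.83 + origin terminal 626.16 + freight 1301.80 + insurance 312.42 + destination terminal 549.47 + brokerage 392.03 + delivery 1245.17 + duty 10809.03 = 15870.41
Landed cost = invoice 151540.05 + 15870.41 = 167410.46

Total landed cost: EUR 167410.46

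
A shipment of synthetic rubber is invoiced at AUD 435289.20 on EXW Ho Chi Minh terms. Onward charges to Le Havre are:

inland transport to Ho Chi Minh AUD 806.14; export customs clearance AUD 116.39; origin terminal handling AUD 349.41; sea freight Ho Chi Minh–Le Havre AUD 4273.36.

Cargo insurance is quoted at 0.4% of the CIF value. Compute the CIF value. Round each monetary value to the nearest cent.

CIF value: AUD 442604.92

Let C be the CIF value. C = EXW price + pre-shipment costs + freight + 0.4% × C
C − 0.4% × C = 435289.20 + 806.14 + 116.39 + 349.41 + 4273.36
0.996 × C = 440834.50
C = 440834.50 / 0.996 = 442604.92
Insurance premium = 0.4% × 442604.92 = 1770.42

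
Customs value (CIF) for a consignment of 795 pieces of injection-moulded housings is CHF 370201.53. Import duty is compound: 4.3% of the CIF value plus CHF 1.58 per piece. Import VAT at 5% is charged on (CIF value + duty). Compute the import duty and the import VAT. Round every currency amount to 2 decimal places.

Import duty: CHF 17174.77; import VAT: CHF 19368.82

Ad valorem component: 370201.53 × 4.3% = 15918.67
Specific component: 795 × 1.58 = 1256.10
Import duty = 15918.67 + 1256.10 = 17174.77
VAT base = CIF + duty = 370201.53 + 17174.77 = 387376.30
Import VAT = 387376.30 × 5% = 19368.82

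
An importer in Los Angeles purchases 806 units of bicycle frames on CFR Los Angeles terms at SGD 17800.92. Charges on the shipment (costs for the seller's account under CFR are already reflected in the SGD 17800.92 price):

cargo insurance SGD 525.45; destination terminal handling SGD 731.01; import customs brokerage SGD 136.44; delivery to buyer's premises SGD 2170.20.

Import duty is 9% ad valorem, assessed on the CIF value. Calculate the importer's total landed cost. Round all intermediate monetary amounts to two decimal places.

CFR: the seller pays costs through ocean freight to the destination port, but not insurance.
CIF value = CFR price + insurance = 17800.92 + 525.45 = 18326.37
Import duty = 18326.37 × 9% = 1649.37
Buyer bears: insurance 525.45 + destination terminal 731.01 + brokerage 136.44 + delivery 2170.20 + duty 1649.37 = 5212.47
Landed cost = invoice 17800.92 + 5212.47 = 23013.39

Total landed cost: SGD 23013.39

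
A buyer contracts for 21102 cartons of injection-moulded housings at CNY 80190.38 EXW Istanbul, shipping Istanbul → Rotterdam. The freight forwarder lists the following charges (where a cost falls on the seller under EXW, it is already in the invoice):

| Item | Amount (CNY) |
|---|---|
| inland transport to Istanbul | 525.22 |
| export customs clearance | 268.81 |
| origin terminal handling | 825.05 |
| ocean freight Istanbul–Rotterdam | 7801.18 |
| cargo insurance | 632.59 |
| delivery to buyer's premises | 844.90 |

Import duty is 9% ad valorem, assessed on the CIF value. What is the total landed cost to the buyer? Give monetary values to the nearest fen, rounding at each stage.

EXW: the seller makes goods available at their premises; the buyer bears all onward costs.
CIF value = EXW price + inland to port + export clearance + origin terminal + freight + insurance = 80190.38 + 525.22 + 268.81 + 825.05 + 7801.18 + 632.59 = 90243.23
Import duty = 90243.23 × 9% = 8121.89
Buyer bears: inland to port 525.22 + export clearance 268.81 + origin terminal 825.05 + freight 7801.18 + insurance 632.59 + delivery 844.90 + duty 8121.89 = 19019.64
Landed cost = invoice 80190.38 + 19019.64 = 99210.02

Total landed cost: CNY 99210.02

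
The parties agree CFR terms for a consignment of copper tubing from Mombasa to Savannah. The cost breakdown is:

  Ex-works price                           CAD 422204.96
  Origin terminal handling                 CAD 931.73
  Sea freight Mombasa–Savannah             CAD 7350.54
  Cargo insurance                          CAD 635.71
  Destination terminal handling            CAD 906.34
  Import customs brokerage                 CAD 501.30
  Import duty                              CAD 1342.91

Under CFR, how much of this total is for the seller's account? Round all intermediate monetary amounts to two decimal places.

Seller's account: CAD 430487.23

CFR: the seller pays costs through ocean freight to the destination port, but not insurance.
Seller's account: goods 422204.96 + origin terminal 931.73 + freight 7350.54 = 430487.23
Buyer's account: insurance 635.71 + destination terminal 906.34 + brokerage 501.30 + duty 1342.91 = 3386.26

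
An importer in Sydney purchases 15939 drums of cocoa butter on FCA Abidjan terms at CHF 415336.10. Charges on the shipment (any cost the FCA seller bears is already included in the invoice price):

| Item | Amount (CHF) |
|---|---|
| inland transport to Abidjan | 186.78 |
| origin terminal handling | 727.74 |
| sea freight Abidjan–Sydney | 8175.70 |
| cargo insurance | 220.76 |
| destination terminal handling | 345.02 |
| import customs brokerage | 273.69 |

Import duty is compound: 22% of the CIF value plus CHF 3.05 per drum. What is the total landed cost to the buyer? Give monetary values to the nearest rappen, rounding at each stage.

Total landed cost: CHF 567074.23

FCA: the seller delivers export-cleared goods to the carrier; the buyer bears costs from that point.
Already in the invoice (seller's account under FCA): inland to port — exclude.
CIF value = FCA price + origin terminal + freight + insurance = 415336.10 + 727.74 + 8175.70 + 220.76 = 424460.30
Ad valorem component: 424460.30 × 22% = 93381.27
Specific component: 15939 × 3.05 = 48613.95
Import duty = 93381.27 + 48613.95 = 141995.22
Buyer bears: origin terminal 727.74 + freight 8175.70 + insurance 220.76 + destination terminal 345.02 + brokerage 273.69 + duty 141995.22 = 151738.13
Landed cost = invoice 415336.10 + 151738.13 = 567074.23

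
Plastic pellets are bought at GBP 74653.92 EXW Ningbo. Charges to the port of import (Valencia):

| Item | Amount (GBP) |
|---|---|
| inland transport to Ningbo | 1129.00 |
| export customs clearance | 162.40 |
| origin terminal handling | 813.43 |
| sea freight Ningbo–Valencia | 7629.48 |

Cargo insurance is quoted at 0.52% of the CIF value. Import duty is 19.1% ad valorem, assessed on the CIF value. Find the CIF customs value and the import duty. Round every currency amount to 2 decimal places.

CIF value: GBP 84829.34; import duty: GBP 16202.40

Let C be the CIF value. C = EXW price + pre-shipment costs + freight + 0.52% × C
C − 0.52% × C = 74653.92 + 1129.00 + 162.40 + 813.43 + 7629.48
0.9948 × C = 84388.23
C = 84388.23 / 0.9948 = 84829.34
Insurance premium = 0.52% × 84829.34 = 441.11
Import duty = 84829.34 × 19.1% = 16202.40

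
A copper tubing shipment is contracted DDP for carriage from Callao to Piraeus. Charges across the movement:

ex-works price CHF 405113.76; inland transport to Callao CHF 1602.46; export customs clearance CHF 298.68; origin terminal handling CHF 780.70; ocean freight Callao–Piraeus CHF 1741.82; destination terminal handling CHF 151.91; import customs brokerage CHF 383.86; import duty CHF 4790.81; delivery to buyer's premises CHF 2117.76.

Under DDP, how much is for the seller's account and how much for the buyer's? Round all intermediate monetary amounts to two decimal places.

Seller: CHF 416981.76; buyer: CHF 0.00

DDP: the seller bears all costs including import duty.
Seller's account: goods 405113.76 + inland to port 1602.46 + export clearance 298.68 + origin terminal 780.70 + freight 1741.82 + destination terminal 151.91 + brokerage 383.86 + duty 4790.81 + delivery 2117.76 = 416981.76
Buyer's account: 0.00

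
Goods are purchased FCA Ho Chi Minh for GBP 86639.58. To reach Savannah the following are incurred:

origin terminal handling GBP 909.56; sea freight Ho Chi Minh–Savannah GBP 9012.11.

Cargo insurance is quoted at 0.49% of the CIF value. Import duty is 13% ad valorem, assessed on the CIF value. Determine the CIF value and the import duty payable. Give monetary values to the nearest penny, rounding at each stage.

Let C be the CIF value. C = FCA price + pre-shipment costs + freight + 0.49% × C
C − 0.49% × C = 86639.58 + 909.56 + 9012.11
0.9951 × C = 96561.25
C = 96561.25 / 0.9951 = 97036.73
Insurance premium = 0.49% × 97036.73 = 475.48
Import duty = 97036.73 × 13% = 12614.77

CIF value: GBP 97036.73; import duty: GBP 12614.77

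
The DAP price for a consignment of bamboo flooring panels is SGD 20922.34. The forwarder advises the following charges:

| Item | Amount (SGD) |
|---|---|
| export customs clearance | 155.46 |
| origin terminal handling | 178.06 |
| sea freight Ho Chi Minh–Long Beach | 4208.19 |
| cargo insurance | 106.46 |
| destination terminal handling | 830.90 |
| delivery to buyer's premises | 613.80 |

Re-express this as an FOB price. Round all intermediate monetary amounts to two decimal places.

FOB price: SGD 15162.99

Not relevant to the conversion: export clearance, origin terminal — on the seller under both DAP and FOB; already in the DAP price and stays in the FOB price.
From DAP to FOB, the seller no longer bears: freight, insurance, destination terminal, delivery.
FOB price = 20922.34 − 4208.19 − 106.46 − 830.90 − 613.80 = 15162.99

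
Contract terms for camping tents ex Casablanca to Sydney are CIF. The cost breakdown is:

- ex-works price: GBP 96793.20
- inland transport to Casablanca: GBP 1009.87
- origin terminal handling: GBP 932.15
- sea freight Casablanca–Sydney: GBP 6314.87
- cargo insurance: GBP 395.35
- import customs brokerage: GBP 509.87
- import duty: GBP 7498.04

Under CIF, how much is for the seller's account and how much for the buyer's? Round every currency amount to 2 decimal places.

Seller: GBP 105445.44; buyer: GBP 8007.91

CIF: the seller pays costs through ocean freight and marine insurance to the destination port.
Seller's account: goods 96793.20 + inland to port 1009.87 + origin terminal 932.15 + freight 6314.87 + insurance 395.35 = 105445.44
Buyer's account: brokerage 509.87 + duty 7498.04 = 8007.91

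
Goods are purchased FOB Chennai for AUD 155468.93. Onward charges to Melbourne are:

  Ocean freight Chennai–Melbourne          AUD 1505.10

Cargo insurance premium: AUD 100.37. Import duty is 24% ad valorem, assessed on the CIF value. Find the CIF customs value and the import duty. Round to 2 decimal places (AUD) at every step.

CIF = FOB price + freight + insurance
CIF = 155468.93 + 1505.10 + 100.37 = 157074.40
Import duty = 157074.40 × 24% = 37697.86

CIF value: AUD 157074.40; import duty: AUD 37697.86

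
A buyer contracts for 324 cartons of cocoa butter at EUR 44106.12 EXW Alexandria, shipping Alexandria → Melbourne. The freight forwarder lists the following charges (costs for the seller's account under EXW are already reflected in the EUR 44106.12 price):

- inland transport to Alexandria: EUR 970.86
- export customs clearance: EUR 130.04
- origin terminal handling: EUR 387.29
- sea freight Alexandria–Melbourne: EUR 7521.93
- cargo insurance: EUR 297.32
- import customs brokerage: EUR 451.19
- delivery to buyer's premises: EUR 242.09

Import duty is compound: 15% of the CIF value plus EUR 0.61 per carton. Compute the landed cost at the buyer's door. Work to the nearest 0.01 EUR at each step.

Total landed cost: EUR 62316.51

EXW: the seller makes goods available at their premises; the buyer bears all onward costs.
CIF value = EXW price + inland to port + export clearance + origin terminal + freight + insurance = 44106.12 + 970.86 + 130.04 + 387.29 + 7521.93 + 297.32 = 53413.56
Ad valorem component: 53413.56 × 15% = 8012.03
Specific component: 324 × 0.61 = 197.64
Import duty = 8012.03 + 197.64 = 8209.67
Buyer bears: inland to port 970.86 + export clearance 130.04 + origin terminal 387.29 + freight 7521.93 + insurance 297.32 + brokerage 451.19 + delivery 242.09 + duty 8209.67 = 18210.39
Landed cost = invoice 44106.12 + 18210.39 = 62316.51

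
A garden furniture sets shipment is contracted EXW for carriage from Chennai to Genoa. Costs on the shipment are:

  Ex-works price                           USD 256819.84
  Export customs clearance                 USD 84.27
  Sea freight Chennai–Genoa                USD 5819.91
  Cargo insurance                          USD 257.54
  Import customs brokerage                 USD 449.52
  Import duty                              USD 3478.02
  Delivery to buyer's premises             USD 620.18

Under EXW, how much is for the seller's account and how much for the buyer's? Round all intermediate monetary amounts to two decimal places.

EXW: the seller makes goods available at their premises; the buyer bears all onward costs.
Seller's account: goods 256819.84 = 256819.84
Buyer's account: export clearance 84.27 + freight 5819.91 + insurance 257.54 + brokerage 449.52 + duty 3478.02 + delivery 620.18 = 10709.44

Seller: USD 256819.84; buyer: USD 10709.44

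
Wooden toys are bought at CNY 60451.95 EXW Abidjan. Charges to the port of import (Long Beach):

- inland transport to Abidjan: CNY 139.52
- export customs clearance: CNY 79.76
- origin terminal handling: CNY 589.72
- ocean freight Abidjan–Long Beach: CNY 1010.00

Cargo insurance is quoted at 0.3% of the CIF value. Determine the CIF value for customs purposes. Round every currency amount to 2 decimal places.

CIF value: CNY 62458.32

Let C be the CIF value. C = EXW price + pre-shipment costs + freight + 0.3% × C
C − 0.3% × C = 60451.95 + 139.52 + 79.76 + 589.72 + 1010.00
0.997 × C = 62270.95
C = 62270.95 / 0.997 = 62458.32
Insurance premium = 0.3% × 62458.32 = 187.37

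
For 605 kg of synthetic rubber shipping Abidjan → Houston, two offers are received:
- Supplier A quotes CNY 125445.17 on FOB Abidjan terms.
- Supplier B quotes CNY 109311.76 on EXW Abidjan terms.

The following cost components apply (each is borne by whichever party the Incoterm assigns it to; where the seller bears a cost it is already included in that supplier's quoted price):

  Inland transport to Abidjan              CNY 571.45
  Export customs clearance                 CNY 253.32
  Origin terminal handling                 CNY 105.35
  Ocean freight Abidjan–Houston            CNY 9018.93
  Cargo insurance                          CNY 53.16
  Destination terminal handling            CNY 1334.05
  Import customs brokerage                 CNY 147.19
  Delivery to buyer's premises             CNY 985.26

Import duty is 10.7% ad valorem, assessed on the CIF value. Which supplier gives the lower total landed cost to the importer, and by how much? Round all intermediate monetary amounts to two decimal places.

Supplier A (FOB):
CIF value = FOB price + freight + insurance = 125445.17 + 9018.93 + 53.16 = 134517.26
Import duty = 134517.26 × 10.7% = 14393.35
Buyer bears (A): 9018.93 + 53.16 + 1334.05 + 147.19 + 985.26 = 11538.59
Landed cost (A) = invoice 125445.17 + 11538.59 + duty 14393.35 = 151377.11
Supplier B (EXW):
CIF value = EXW price + inland to port + export clearance + origin terminal + freight + insurance = 109311.76 + 571.45 + 253.32 + 105.35 + 9018.93 + 53.16 = 119313.97
Import duty = 119313.97 × 10.7% = 12766.59
Buyer bears (B): 571.45 + 253.32 + 105.35 + 9018.93 + 53.16 + 1334.05 + 147.19 + 985.26 = 12468.71
Landed cost (B) = invoice 109311.76 + 12468.71 + duty 12766.59 = 134547.06
Difference = |151377.11 − 134547.06| = 16830.05

Supplier B is cheaper by CNY 16830.05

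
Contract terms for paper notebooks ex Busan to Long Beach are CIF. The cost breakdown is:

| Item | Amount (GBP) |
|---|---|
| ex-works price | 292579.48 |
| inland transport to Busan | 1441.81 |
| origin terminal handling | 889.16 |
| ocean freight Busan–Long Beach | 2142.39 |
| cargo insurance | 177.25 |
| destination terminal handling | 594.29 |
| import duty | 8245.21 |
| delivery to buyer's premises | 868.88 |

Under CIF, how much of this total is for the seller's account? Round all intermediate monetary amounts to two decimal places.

Seller's account: GBP 297230.09

CIF: the seller pays costs through ocean freight and marine insurance to the destination port.
Seller's account: goods 292579.48 + inland to port 1441.81 + origin terminal 889.16 + freight 2142.39 + insurance 177.25 = 297230.09
Buyer's account: destination terminal 594.29 + duty 8245.21 + delivery 868.88 = 9708.38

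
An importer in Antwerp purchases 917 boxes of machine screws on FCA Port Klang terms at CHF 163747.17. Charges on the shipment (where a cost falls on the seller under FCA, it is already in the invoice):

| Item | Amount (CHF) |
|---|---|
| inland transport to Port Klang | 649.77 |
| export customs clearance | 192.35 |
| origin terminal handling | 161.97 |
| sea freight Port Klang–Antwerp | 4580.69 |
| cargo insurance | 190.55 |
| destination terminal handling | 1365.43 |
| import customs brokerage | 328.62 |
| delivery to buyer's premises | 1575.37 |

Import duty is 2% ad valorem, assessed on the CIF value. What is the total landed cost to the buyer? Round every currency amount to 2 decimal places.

FCA: the seller delivers export-cleared goods to the carrier; the buyer bears costs from that point.
Already in the invoice (seller's account under FCA): inland to port, export clearance — exclude.
CIF value = FCA price + origin terminal + freight + insurance = 163747.17 + 161.97 + 4580.69 + 190.55 = 168680.38
Import duty = 168680.38 × 2% = 3373.61
Buyer bears: origin terminal 161.97 + freight 4580.69 + insurance 190.55 + destination terminal 1365.43 + brokerage 328.62 + delivery 1575.37 + duty 3373.61 = 11576.24
Landed cost = invoice 163747.17 + 11576.24 = 175323.41

Total landed cost: CHF 175323.41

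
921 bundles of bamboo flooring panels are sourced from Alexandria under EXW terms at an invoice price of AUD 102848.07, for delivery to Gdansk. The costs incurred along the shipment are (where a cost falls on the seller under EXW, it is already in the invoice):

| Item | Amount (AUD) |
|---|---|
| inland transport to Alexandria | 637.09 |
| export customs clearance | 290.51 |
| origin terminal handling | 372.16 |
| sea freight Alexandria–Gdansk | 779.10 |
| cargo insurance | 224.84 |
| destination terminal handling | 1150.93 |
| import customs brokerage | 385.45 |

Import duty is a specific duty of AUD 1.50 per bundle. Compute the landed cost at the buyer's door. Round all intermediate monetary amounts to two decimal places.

Total landed cost: AUD 108069.65

EXW: the seller makes goods available at their premises; the buyer bears all onward costs.
CIF value = EXW price + inland to port + export clearance + origin terminal + freight + insurance = 102848.07 + 637.09 + 290.51 + 372.16 + 779.10 + 224.84 = 105151.77
Import duty = 921 × 1.50 = 1381.50
Buyer bears: inland to port 637.09 + export clearance 290.51 + origin terminal 372.16 + freight 779.10 + insurance 224.84 + destination terminal 1150.93 + brokerage 385.45 + duty 1381.50 = 5221.58
Landed cost = invoice 102848.07 + 5221.58 = 108069.65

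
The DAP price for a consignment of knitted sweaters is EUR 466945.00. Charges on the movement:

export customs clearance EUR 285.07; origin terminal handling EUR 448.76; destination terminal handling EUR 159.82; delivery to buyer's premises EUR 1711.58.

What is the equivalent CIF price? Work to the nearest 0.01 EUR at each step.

CIF price: EUR 465073.60

Not relevant to the conversion: origin terminal, export clearance — on the seller under both DAP and CIF; already in the DAP price and stays in the CIF price.
From DAP to CIF, the seller no longer bears: destination terminal, delivery.
CIF price = 466945.00 − 159.82 − 1711.58 = 465073.60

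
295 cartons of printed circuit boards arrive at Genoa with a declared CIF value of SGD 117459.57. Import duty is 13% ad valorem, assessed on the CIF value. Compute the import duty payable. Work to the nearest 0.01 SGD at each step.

Import duty: SGD 15269.74

Import duty = 117459.57 × 13% = 15269.74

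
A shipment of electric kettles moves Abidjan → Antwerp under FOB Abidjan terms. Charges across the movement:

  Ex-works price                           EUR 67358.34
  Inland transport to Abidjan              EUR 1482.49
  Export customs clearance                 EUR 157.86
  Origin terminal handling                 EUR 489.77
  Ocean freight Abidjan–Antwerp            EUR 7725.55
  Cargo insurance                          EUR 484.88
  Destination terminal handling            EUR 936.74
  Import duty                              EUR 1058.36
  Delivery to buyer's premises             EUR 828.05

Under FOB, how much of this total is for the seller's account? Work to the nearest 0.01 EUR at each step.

FOB: the seller bears costs until goods are on board at the origin port; the buyer bears freight, insurance and all costs thereafter.
Seller's account: goods 67358.34 + inland to port 1482.49 + export clearance 157.86 + origin terminal 489.77 = 69488.46
Buyer's account: freight 7725.55 + insurance 484.88 + destination terminal 936.74 + duty 1058.36 + delivery 828.05 = 11033.58

Seller's account: EUR 69488.46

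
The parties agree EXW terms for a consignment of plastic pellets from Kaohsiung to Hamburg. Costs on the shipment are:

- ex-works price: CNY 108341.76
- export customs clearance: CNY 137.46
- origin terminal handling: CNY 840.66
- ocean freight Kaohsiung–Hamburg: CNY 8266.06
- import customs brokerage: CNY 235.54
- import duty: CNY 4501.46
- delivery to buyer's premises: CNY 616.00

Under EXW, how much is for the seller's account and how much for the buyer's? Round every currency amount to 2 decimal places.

Seller: CNY 108341.76; buyer: CNY 14597.18

EXW: the seller makes goods available at their premises; the buyer bears all onward costs.
Seller's account: goods 108341.76 = 108341.76
Buyer's account: export clearance 137.46 + origin terminal 840.66 + freight 8266.06 + brokerage 235.54 + duty 4501.46 + delivery 616.00 = 14597.18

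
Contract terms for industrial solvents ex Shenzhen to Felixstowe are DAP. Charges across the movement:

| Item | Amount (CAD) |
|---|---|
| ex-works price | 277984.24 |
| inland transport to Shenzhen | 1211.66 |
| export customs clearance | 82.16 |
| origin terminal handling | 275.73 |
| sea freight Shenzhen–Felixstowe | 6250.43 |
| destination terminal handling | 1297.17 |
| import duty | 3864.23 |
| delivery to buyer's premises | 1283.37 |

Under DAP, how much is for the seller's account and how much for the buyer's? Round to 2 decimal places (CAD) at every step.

DAP: the seller bears all costs to the named destination except import duty and clearance.
Seller's account: goods 277984.24 + inland to port 1211.66 + export clearance 82.16 + origin terminal 275.73 + freight 6250.43 + destination terminal 1297.17 + delivery 1283.37 = 288384.76
Buyer's account: duty 3864.23 = 3864.23

Seller: CAD 288384.76; buyer: CAD 3864.23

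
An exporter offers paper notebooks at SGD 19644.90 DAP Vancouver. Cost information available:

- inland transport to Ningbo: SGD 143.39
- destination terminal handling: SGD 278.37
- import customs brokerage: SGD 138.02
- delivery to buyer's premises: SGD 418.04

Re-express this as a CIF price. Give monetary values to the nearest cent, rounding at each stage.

CIF price: SGD 18948.49

Not relevant to the conversion: inland to port — on the seller under both DAP and CIF; already in the DAP price and stays in the CIF price. brokerage — on the buyer under both terms; not part of either seller's price.
From DAP to CIF, the seller no longer bears: destination terminal, delivery.
CIF price = 19644.90 − 278.37 − 418.04 = 18948.49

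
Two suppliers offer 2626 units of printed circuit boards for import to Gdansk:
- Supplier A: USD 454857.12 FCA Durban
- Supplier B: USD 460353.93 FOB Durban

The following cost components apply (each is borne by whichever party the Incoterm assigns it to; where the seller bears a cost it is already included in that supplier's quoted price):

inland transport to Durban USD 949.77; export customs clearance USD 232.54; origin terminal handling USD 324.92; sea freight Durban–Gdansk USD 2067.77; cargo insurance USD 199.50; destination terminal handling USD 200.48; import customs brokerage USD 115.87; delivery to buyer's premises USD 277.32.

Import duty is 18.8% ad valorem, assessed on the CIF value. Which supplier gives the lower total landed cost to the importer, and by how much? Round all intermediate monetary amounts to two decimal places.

Supplier A is cheaper by USD 6144.21

Supplier A (FCA):
CIF value = FCA price + origin terminal + freight + insurance = 454857.12 + 324.92 + 2067.77 + 199.50 = 457449.31
Import duty = 457449.31 × 18.8% = 86000.47
Buyer bears (A): 324.92 + 2067.77 + 199.50 + 200.48 + 115.87 + 277.32 = 3185.86
Landed cost (A) = invoice 454857.12 + 3185.86 + duty 86000.47 = 544043.45
Supplier B (FOB):
CIF value = FOB price + freight + insurance = 460353.93 + 2067.77 + 199.50 = 462621.20
Import duty = 462621.20 × 18.8% = 86972.79
Buyer bears (B): 2067.77 + 199.50 + 200.48 + 115.87 + 277.32 = 2860.94
Landed cost (B) = invoice 460353.93 + 2860.94 + duty 86972.79 = 550187.66
Difference = |544043.45 − 550187.66| = 6144.21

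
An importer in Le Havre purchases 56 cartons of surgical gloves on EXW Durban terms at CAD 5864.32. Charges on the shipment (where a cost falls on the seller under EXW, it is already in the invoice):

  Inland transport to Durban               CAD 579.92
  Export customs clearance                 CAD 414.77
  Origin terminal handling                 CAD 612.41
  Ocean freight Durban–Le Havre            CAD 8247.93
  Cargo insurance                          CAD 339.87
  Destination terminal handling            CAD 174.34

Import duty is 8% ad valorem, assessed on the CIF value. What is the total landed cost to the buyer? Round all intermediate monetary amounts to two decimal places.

Total landed cost: CAD 17518.30

EXW: the seller makes goods available at their premises; the buyer bears all onward costs.
CIF value = EXW price + inland to port + export clearance + origin terminal + freight + insurance = 5864.32 + 579.92 + 414.77 + 612.41 + 8247.93 + 339.87 = 16059.22
Import duty = 16059.22 × 8% = 1284.74
Buyer bears: inland to port 579.92 + export clearance 414.77 + origin terminal 612.41 + freight 8247.93 + insurance 339.87 + destination terminal 174.34 + duty 1284.74 = 11653.98
Landed cost = invoice 5864.32 + 11653.98 = 17518.30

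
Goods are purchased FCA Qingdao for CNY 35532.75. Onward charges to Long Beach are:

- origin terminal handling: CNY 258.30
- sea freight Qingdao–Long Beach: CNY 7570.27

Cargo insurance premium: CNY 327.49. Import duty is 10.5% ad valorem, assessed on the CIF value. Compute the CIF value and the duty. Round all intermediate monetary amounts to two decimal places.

CIF value: CNY 43688.81; import duty: CNY 4587.33

CIF = FCA price + pre-shipment costs + freight + insurance
CIF = 35532.75 + 258.30 + 7570.27 + 327.49 = 43688.81
Import duty = 43688.81 × 10.5% = 4587.33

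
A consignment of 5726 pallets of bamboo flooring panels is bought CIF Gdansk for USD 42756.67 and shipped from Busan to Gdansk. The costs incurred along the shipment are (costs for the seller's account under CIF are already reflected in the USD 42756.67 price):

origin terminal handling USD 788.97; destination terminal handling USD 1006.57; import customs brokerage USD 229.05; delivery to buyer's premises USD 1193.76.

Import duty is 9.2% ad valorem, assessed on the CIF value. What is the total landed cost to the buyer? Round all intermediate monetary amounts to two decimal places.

Total landed cost: USD 49119.66

CIF: the seller pays costs through ocean freight and marine insurance to the destination port.
Already in the invoice (seller's account under CIF): origin terminal — exclude.
The CIF price already equals the CIF value: 42756.67
Import duty = 42756.67 × 9.2% = 3933.61
Buyer bears: destination terminal 1006.57 + brokerage 229.05 + delivery 1193.76 + duty 3933.61 = 6362.99
Landed cost = invoice 42756.67 + 6362.99 = 49119.66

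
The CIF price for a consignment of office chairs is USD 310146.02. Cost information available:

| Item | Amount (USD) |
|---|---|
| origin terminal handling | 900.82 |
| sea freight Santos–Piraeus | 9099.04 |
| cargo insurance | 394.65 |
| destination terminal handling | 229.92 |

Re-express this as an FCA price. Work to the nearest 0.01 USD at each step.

Not relevant to the conversion: destination terminal — on the buyer under both terms; not part of either seller's price.
From CIF to FCA, the seller no longer bears: origin terminal, freight, insurance.
FCA price = 310146.02 − 900.82 − 9099.04 − 394.65 = 299751.51

FCA price: USD 299751.51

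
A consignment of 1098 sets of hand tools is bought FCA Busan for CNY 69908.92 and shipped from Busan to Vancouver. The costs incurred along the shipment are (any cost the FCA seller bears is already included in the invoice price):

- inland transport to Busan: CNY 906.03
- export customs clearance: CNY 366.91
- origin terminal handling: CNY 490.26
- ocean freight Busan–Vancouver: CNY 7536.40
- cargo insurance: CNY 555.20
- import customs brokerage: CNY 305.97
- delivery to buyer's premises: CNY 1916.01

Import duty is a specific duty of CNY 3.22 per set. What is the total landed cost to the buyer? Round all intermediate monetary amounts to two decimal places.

Total landed cost: CNY 84248.32

FCA: the seller delivers export-cleared goods to the carrier; the buyer bears costs from that point.
Already in the invoice (seller's account under FCA): inland to port, export clearance — exclude.
CIF value = FCA price + origin terminal + freight + insurance = 69908.92 + 490.26 + 7536.40 + 555.20 = 78490.78
Import duty = 1098 × 3.22 = 3535.56
Buyer bears: origin terminal 490.26 + freight 7536.40 + insurance 555.20 + brokerage 305.97 + delivery 1916.01 + duty 3535.56 = 14339.40
Landed cost = invoice 69908.92 + 14339.40 = 84248.32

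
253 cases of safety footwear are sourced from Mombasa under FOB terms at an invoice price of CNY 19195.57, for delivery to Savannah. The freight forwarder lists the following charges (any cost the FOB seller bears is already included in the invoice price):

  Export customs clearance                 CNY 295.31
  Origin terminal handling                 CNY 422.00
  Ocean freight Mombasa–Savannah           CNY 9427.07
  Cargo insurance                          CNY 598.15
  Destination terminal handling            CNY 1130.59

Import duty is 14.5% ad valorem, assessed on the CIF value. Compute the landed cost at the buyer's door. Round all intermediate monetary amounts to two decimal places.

Total landed cost: CNY 34588.39

FOB: the seller bears costs until goods are on board at the origin port; the buyer bears freight, insurance and all costs thereafter.
Already in the invoice (seller's account under FOB): export clearance, origin terminal — exclude.
CIF value = FOB price + freight + insurance = 19195.57 + 9427.07 + 598.15 = 29220.79
Import duty = 29220.79 × 14.5% = 4237.01
Buyer bears: freight 9427.07 + insurance 598.15 + destination terminal 1130.59 + duty 4237.01 = 15392.82
Landed cost = invoice 19195.57 + 15392.82 = 34588.39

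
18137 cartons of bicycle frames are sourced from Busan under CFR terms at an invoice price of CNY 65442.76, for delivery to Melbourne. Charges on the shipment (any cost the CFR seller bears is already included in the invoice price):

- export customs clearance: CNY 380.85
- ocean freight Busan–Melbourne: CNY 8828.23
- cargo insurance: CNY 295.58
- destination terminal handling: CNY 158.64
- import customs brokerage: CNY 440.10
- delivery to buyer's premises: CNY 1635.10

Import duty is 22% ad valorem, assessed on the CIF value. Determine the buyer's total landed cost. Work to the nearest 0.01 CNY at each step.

CFR: the seller pays costs through ocean freight to the destination port, but not insurance.
Already in the invoice (seller's account under CFR): export clearance, freight — exclude.
CIF value = CFR price + insurance = 65442.76 + 295.58 = 65738.34
Import duty = 65738.34 × 22% = 14462.43
Buyer bears: insurance 295.58 + destination terminal 158.64 + brokerage 440.10 + delivery 1635.10 + duty 14462.43 = 16991.85
Landed cost = invoice 65442.76 + 16991.85 = 82434.61

Total landed cost: CNY 82434.61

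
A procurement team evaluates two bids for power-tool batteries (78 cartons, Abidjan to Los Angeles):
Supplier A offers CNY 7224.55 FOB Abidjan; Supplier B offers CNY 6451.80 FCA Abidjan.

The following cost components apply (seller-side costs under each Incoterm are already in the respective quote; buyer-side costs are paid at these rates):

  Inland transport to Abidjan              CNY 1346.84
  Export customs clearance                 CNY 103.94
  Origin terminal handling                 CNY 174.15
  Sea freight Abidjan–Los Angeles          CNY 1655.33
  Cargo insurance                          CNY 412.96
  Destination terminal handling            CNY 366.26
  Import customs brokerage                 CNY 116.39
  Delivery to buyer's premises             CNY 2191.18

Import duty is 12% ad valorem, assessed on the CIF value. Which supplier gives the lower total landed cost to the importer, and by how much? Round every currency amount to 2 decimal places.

Supplier A (FOB):
CIF value = FOB price + freight + insurance = 7224.55 + 1655.33 + 412.96 = 9292.84
Import duty = 9292.84 × 12% = 1115.14
Buyer bears (A): 1655.33 + 412.96 + 366.26 + 116.39 + 2191.18 = 4742.12
Landed cost (A) = invoice 7224.55 + 4742.12 + duty 1115.14 = 13081.81
Supplier B (FCA):
CIF value = FCA price + origin terminal + freight + insurance = 6451.80 + 174.15 + 1655.33 + 412.96 = 8694.24
Import duty = 8694.24 × 12% = 1043.31
Buyer bears (B): 174.15 + 1655.33 + 412.96 + 366.26 + 116.39 + 2191.18 = 4916.27
Landed cost (B) = invoice 6451.80 + 4916.27 + duty 1043.31 = 12411.38
Difference = |13081.81 − 12411.38| = 670.43

Supplier B is cheaper by CNY 670.43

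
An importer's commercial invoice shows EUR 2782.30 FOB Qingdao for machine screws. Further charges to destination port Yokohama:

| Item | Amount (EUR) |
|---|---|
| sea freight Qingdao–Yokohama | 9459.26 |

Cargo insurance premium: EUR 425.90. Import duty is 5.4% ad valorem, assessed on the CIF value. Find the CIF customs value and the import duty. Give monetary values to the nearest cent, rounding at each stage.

CIF = FOB price + freight + insurance
CIF = 2782.30 + 9459.26 + 425.90 = 12667.46
Import duty = 12667.46 × 5.4% = 684.04

CIF value: EUR 12667.46; import duty: EUR 684.04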